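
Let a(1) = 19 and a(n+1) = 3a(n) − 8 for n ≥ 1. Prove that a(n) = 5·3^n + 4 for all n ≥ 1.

Base case: a(1) = 19, and 5·3^1 + 4 = 15 + 4 = 19.
Assume a(r) = 5·3^r + 4 for some r ≥ 1.
Then a(r+1) = 3a(r) − 8 = 3·(5·3^r + 4) − 8 = 15·3^r + 12 − 8 = 5·3^{r+1} + 4.
By induction, a(n) = 5·3^n + 4 for all n ≥ 1.

a(n) = 5·3^n + 4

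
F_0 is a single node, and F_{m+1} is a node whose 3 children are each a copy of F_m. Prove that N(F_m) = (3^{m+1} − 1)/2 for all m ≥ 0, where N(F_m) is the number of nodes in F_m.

Base case: N(F_0) = 1, and (3^{0+1} − 1)/2 = 1.
Assume N(F_j) = (3^{j+1} − 1)/2.
Then N(F_{j+1}) = 1 + 3N(F_j) = 1 + 3·(3^{j+1} − 1)/2 = 1 + (3^{j+2} − 3)/2 = (2 + 3^{j+2} − 3)/2 = (3^{j+2} − 1)/2.
Hence N(F_m) = (3^{m+1} − 1)/2 for every m ≥ 0, by induction.

N(F_m) = (3^{m+1} − 1)/2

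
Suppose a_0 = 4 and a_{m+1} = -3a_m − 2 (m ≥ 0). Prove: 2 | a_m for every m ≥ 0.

Base case: a_0 = 4 = 2·2, so 2 | a_0.
Assume 2 | a_r, so a_r = 2t for some integer t.
Then a_{r+1} = -3a_r − 2 = -3·(2t) − 2 = 2(-3t − 1), so 2 | a_{r+1}.
By induction, 2 | a_m for all m ≥ 0.

2 | a_m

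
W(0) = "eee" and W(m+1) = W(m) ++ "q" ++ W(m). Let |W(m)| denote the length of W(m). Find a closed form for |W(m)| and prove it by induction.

Claim: |W(m)| = 2^{m+2} − 1.

Base case: |W(0)| = 3, and 2^{0+2} − 1 = 3.
Assume |W(k)| = 2^{k+2} − 1.
Then |W(k+1)| = |W(k)| + 1 + |W(k)| = 2|W(k)| + 1 = 2(2^{k+2} − 1) + 1 = 2^{k+3} − 2 + 1 = 2^{k+3} − 1.
Hence |W(m)| = 2^{m+2} − 1 for every m ≥ 0, by induction.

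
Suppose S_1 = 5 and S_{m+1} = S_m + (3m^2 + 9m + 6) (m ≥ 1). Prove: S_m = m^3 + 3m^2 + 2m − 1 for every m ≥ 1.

Base case: S_1 = 5, and 1^3 + 3·1^2 + 2·1 − 1 = 5.
Assume S_k = k^3 + 3k^2 + 2k − 1.
Then S_{k+1} = S_k + (3k^2 + 9k + 6) = (k^3 + 3k^2 + 2k − 1) + (3k^2 + 9k + 6) = k^3 + 6k^2 + 11k + 5,
and (k+1)^3 + 3·(k+1)^2 + 2·(k+1) − 1 = k^3 + 6k^2 + 11k + 5.
This completes the inductive step, so S_m = m^3 + 3m^2 + 2m − 1 for all m ≥ 1.

S_m = m^3 + 3m^2 + 2m − 1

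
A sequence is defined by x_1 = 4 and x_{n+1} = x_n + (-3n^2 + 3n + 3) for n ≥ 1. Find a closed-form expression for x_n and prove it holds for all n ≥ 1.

Claim: x_n = -n^3 + 3n^2 + n + 1.

Base case: x_1 = 4, and -1^3 + 3·1^2 + 1 + 1 = 4.
Assume x_k = -k^3 + 3k^2 + k + 1.
Then x_{k+1} = x_k + (-3k^2 + 3k + 3) = (-k^3 + 3k^2 + k + 1) + (-3k^2 + 3k + 3) = -k^3 + 4k + 4,
and -(k+1)^3 + 3·(k+1)^2 + (k+1) + 1 = -k^3 + 4k + 4.
Hence x_n = -n^3 + 3n^2 + n + 1 for every n ≥ 1, by induction.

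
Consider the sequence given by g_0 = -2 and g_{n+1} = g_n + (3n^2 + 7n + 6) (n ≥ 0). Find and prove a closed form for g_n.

Claim: g_n = n^3 + 2n^2 + 3n − 2.

Base case: g_0 = -2, and 0^3 + 2·0^2 + 3·0 − 2 = -2.
Assume g_r = r^3 + 2r^2 + 3r − 2.
Then g_{r+1} = g_r + (3r^2 + 7r + 6) = (r^3 + 2r^2 + 3r − 2) + (3r^2 + 7r + 6) = r^3 + 5r^2 + 10r + 4,
and (r+1)^3 + 2·(r+1)^2 + 3·(r+1) − 2 = r^3 + 5r^2 + 10r + 4.
This completes the inductive step, so g_n = n^3 + 2n^2 + 3n − 2 for all n ≥ 0.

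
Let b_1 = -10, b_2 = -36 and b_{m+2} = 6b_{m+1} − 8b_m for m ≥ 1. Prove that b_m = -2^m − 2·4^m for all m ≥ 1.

Base cases: b_1 = -10 and -2^1 − 2·4^1 = -10; b_2 = -36 and -2^2 − 2·4^2 = -36.
Assume b_i = -2^i − 2·4^i for all 1 ≤ i ≤ j, where j ≥ 2.
Then b_{j+1} = 6b_j − 8b_{j−1} = 6·(-2^j − 2·4^j) − 8·(-2^{j−1} − 2·4^{j−1}) = -(6·2 − 8)2^{j−1} − 2·(6·4 − 8)4^{j−1} = -4·2^{j−1} − 32·4^{j−1} = -2^{j+1} − 2·4^{j+1}.
By strong induction, b_m = -2^m − 2·4^m for all m ≥ 1.

b_m = -2^m − 2·4^m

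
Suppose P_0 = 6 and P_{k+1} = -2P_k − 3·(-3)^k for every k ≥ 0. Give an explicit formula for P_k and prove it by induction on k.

Claim: P_k = 3·(-2)^k + 3·(-3)^k.

Base case: P_0 = 6, and 3·(-2)^0 + 3·(-3)^0 = 3 + 3 = 6.
Assume P_j = 3·(-2)^j + 3·(-3)^j for some j ≥ 0.
Then P_{j+1} = -2P_j − 3·(-3)^j = -2·(3·(-2)^j + 3·(-3)^j) − 3·(-3)^j = 3·(-2)^{j+1} − 6·(-3)^j − 3·(-3)^j = 3·(-2)^{j+1} − 9·(-3)^j = 3·(-2)^{j+1} + 3·(-3)^{j+1}.
So the formula holds for j+1, and by induction P_k = 3·(-2)^k + 3·(-3)^k for all k ≥ 0.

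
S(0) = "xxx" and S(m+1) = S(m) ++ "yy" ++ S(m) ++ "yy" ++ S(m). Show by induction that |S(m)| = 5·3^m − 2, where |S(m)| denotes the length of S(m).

Base case: |S(0)| = 3, and 5·3^0 − 2 = 3.
Assume |S(r)| = 5·3^r − 2.
Then |S(r+1)| = 3|S(r)| + 4 = 3(5·3^r − 2) + 4 = 5·3^{r+1} − 6 + 4 = 5·3^{r+1} − 2.
Hence |S(m)| = 5·3^m − 2 for every m ≥ 0, by induction.

|S(m)| = 5·3^m − 2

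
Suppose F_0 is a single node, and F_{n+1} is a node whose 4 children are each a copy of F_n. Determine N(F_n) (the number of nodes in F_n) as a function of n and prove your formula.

Claim: N(F_n) = (4^{n+1} − 1)/3.

Base case: N(F_0) = 1, and (4^{0+1} − 1)/3 = 1.
Assume N(F_m) = (4^{m+1} − 1)/3.
Then N(F_{m+1}) = 1 + 4N(F_m) = 1 + 4·(4^{m+1} − 1)/3 = 1 + (4^{m+2} − 4)/3 = (3 + 4^{m+2} − 4)/3 = (4^{m+2} − 1)/3.
Hence N(F_n) = (4^{n+1} − 1)/3 for every n ≥ 0, by induction.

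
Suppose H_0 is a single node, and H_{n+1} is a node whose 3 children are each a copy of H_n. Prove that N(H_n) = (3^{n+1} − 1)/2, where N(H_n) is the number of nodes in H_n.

Base case: N(H_0) = 1, and (3^{0+1} − 1)/2 = 1.
Assume N(H_j) = (3^{j+1} − 1)/2.
Then N(H_{j+1}) = 1 + 3N(H_j) = 1 + 3·(3^{j+1} − 1)/2 = 1 + (3^{j+2} − 3)/2 = (2 + 3^{j+2} − 3)/2 = (3^{j+2} − 1)/2.
This completes the inductive step, so N(H_n) = (3^{n+1} − 1)/2 for all n ≥ 0.

N(H_n) = (3^{n+1} − 1)/2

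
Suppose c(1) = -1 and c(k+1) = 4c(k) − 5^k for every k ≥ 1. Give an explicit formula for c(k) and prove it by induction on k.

Claim: c(k) = 4^k − 5^k.

Base case: c(1) = -1, and 4^1 − 5^1 = 4 − 5 = -1.
Assume c(r) = 4^r − 5^r for some r ≥ 1.
Then c(r+1) = 4c(r) − 5^r = 4·(4^r − 5^r) − 5^r = 4^{r+1} − 4·5^r − 5^r = 4^{r+1} − 5·5^r = 4^{r+1} − 5^{r+1}.
So the formula holds for r+1, and by induction c(k) = 4^k − 5^k for all k ≥ 1.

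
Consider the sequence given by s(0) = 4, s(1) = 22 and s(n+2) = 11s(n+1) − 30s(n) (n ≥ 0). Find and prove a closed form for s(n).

Claim: s(n) = 2·5^n + 2·6^n.

Base cases: s(0) = 4 and 2·5^0 + 2·6^0 = 4; s(1) = 22 and 2·5^1 + 2·6^1 = 22.
Assume s(i) = 2·5^i + 2·6^i for all 0 ≤ i ≤ j, where j ≥ 1.
Then s(j+1) = 11s(j) − 30s(j−1) = 11·(2·5^j + 2·6^j) − 30·(2·5^{j−1} + 2·6^{j−1}) = 2·(11·5 − 30)5^{j−1} + 2·(11·6 − 30)6^{j−1} = 50·5^{j−1} + 72·6^{j−1} = 2·5^{j+1} + 2·6^{j+1}.
So the formula holds for j+1, and by strong induction s(n) = 2·5^n + 2·6^n for all n ≥ 0.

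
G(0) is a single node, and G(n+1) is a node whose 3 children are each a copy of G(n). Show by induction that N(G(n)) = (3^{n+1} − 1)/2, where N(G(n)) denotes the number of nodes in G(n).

Base case: N(G(0)) = 1, and (3^{0+1} − 1)/2 = 1.
Assume N(G(k)) = (3^{k+1} − 1)/2.
Then N(G(k+1)) = 1 + 3N(G(k)) = 1 + 3·(3^{k+1} − 1)/2 = 1 + (3^{k+2} − 3)/2 = (2 + 3^{k+2} − 3)/2 = (3^{k+2} − 1)/2.
This completes the inductive step, so N(G(n)) = (3^{n+1} − 1)/2 for all n ≥ 0.

N(G(n)) = (3^{n+1} − 1)/2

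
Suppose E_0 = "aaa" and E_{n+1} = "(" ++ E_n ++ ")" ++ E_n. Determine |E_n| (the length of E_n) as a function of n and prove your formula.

Claim: |E_n| = 5·2^n − 2.

Base case: |E_0| = 3, and 5·2^0 − 2 = 3.
Assume |E_m| = 5·2^m − 2.
Then |E_{m+1}| = 1 + |E_m| + 1 + |E_m| = 2|E_m| + 2 = 2(5·2^m − 2) + 2 = 5·2^{m+1} − 4 + 2 = 5·2^{m+1} − 2.
So the formula holds for m+1, and by induction |E_n| = 5·2^n − 2 for all n ≥ 0.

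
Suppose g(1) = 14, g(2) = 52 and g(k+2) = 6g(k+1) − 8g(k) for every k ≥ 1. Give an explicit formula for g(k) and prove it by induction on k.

Claim: g(k) = 3·4^k + 2^k.

Base cases: g(1) = 14 and 3·4^1 + 2^1 = 14; g(2) = 52 and 3·4^2 + 2^2 = 52.
Assume g(j) = 3·4^j + 2^j for all 1 ≤ j ≤ r, where r ≥ 2.
Then g(r+1) = 6g(r) − 8g(r−1) = 6·(3·4^r + 2^r) − 8·(3·4^{r−1} + 2^{r−1}) = 3·(6·4 − 8)4^{r−1} + (6·2 − 8)2^{r−1} = 48·4^{r−1} + 4·2^{r−1} = 3·4^{r+1} + 2^{r+1}.
Hence g(k) = 3·4^k + 2^k for every k ≥ 1, by strong induction.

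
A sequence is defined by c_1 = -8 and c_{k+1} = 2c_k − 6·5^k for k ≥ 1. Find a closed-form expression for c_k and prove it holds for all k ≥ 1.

Claim: c_k = 2^k − 2·5^k.

Base case: c_1 = -8, and 2^1 − 2·5^1 = 2 − 10 = -8.
Assume c_j = 2^j − 2·5^j for some j ≥ 1.
Then c_{j+1} = 2c_j − 6·5^j = 2·(2^j − 2·5^j) − 6·5^j = 2^{j+1} − 4·5^j − 6·5^j = 2^{j+1} − 10·5^j = 2^{j+1} − 2·5^{j+1}.
By induction, c_k = 2^k − 2·5^k for all k ≥ 1.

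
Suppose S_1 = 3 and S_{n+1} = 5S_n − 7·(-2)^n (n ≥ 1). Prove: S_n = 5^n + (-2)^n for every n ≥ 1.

Base case: S_1 = 3, and 5^1 + (-2)^1 = 5 − 2 = 3.
Assume S_j = 5^j + (-2)^j for some j ≥ 1.
Then S_{j+1} = 5S_j − 7·(-2)^j = 5·(5^j + (-2)^j) − 7·(-2)^j = 5^{j+1} + 5·(-2)^j − 7·(-2)^j = 5^{j+1} − 2·(-2)^j = 5^{j+1} + (-2)^{j+1}.
Hence S_n = 5^n + (-2)^n for every n ≥ 1, by induction.

S_n = 5^n + (-2)^n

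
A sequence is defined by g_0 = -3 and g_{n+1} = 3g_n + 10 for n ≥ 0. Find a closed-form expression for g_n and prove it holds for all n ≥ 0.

Claim: g_n = 2·3^n − 5.

Base case: g_0 = -3, and 2·3^0 − 5 = 2 − 5 = -3.
Assume g_m = 2·3^m − 5 for some m ≥ 0.
Then g_{m+1} = 3g_m + 10 = 3·(2·3^m − 5) + 10 = 6·3^m − 15 + 10 = 2·3^{m+1} − 5.
This completes the inductive step, so g_n = 2·3^n − 5 for all n ≥ 0.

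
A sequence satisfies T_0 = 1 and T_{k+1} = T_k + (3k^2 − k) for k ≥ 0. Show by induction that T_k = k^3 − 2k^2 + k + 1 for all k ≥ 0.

Base case: T_0 = 1, and 0^3 − 2·0^2 + 0 + 1 = 1.
Assume T_m = m^3 − 2m^2 + m + 1.
Then T_{m+1} = T_m + (3m^2 − m) = (m^3 − 2m^2 + m + 1) + (3m^2 − m) = m^3 + m^2 + 1,
and (m+1)^3 − 2·(m+1)^2 + (m+1) + 1 = m^3 + m^2 + 1.
This completes the inductive step, so T_k = k^3 − 2k^2 + k + 1 for all k ≥ 0.

T_k = k^3 − 2k^2 + k + 1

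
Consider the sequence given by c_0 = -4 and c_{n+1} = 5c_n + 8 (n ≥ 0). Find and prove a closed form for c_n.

Claim: c_n = -2·5^n − 2.

Base case: c_0 = -4, and -2·5^0 − 2 = -2 − 2 = -4.
Assume c_r = -2·5^r − 2 for some r ≥ 0.
Then c_{r+1} = 5c_r + 8 = 5·(-2·5^r − 2) + 8 = -10·5^r − 10 + 8 = -2·5^{r+1} − 2.
So the formula holds for r+1, and by induction c_n = -2·5^n − 2 for all n ≥ 0.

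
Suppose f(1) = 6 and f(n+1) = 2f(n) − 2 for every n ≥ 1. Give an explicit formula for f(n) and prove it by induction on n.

Claim: f(n) = 2^{n+1} + 2.

Base case: f(1) = 6, and 2^{1+1} + 2 = 4 + 2 = 6.
Assume f(j) = 2^{j+1} + 2 for some j ≥ 1.
Then f(j+1) = 2f(j) − 2 = 2·(2^{j+1} + 2) − 2 = 2^{j+2} + 4 − 2 = 2^{j+2} + 2.
Hence f(n) = 2^{n+1} + 2 for every n ≥ 1, by induction.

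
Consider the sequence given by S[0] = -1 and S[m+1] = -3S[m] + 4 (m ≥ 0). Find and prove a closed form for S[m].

Claim: S[m] = -2·(-3)^m + 1.

Base case: S[0] = -1, and -2·(-3)^0 + 1 = -2 + 1 = -1.
Assume S[k] = -2·(-3)^k + 1 for some k ≥ 0.
Then S[k+1] = -3S[k] + 4 = -3·(-2·(-3)^k + 1) + 4 = 6·(-3)^k − 3 + 4 = -2·(-3)^{k+1} + 1.
So the formula holds for k+1, and by induction S[m] = -2·(-3)^m + 1 for all m ≥ 0.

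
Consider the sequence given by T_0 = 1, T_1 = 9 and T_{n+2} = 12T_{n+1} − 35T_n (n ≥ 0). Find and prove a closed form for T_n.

Claim: T_n = -5^n + 2·7^n.

Base cases: T_0 = 1 and -5^0 + 2·7^0 = 1; T_1 = 9 and -5^1 + 2·7^1 = 9.
Assume T_j = -5^j + 2·7^j for all 0 ≤ j ≤ r, where r ≥ 1.
Then T_{r+1} = 12T_r − 35T_{r−1} = 12·(-5^r + 2·7^r) − 35·(-5^{r−1} + 2·7^{r−1}) = -(12·5 − 35)5^{r−1} + 2·(12·7 − 35)7^{r−1} = -25·5^{r−1} + 98·7^{r−1} = -5^{r+1} + 2·7^{r+1}.
This completes the inductive step, so T_n = -5^n + 2·7^n for all n ≥ 0.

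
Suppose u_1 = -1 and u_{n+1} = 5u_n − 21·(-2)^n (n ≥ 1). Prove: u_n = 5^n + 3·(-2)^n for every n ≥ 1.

Base case: u_1 = -1, and 5^1 + 3·(-2)^1 = 5 − 6 = -1.
Assume u_r = 5^r + 3·(-2)^r for some r ≥ 1.
Then u_{r+1} = 5u_r − 21·(-2)^r = 5·(5^r + 3·(-2)^r) − 21·(-2)^r = 5^{r+1} + 15·(-2)^r − 21·(-2)^r = 5^{r+1} − 6·(-2)^r = 5^{r+1} + 3·(-2)^{r+1}.
So the formula holds for r+1, and by induction u_n = 5^n + 3·(-2)^n for all n ≥ 1.

u_n = 5^n + 3·(-2)^n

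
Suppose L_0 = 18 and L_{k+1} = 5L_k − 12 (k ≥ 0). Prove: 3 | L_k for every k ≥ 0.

Base case: L_0 = 18 = 3·6, so 3 | L_0.
Assume 3 | L_r, so L_r = 3t for some integer t.
Then L_{r+1} = 5L_r − 12 = 5·(3t) − 12 = 3(5t − 4), so 3 | L_{r+1}.
By induction, 3 | L_k for all k ≥ 0.

3 | L_k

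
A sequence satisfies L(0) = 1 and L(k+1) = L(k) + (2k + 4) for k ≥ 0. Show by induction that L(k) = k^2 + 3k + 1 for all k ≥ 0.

Base case: L(0) = 1, and 0^2 + 3·0 + 1 = 1.
Assume L(m) = m^2 + 3m + 1.
Then L(m+1) = L(m) + (2m + 4) = (m^2 + 3m + 1) + (2m + 4) = m^2 + 5m + 5,
and (m+1)^2 + 3·(m+1) + 1 = m^2 + 5m + 5.
This completes the inductive step, so L(k) = k^2 + 3k + 1 for all k ≥ 0.

L(k) = k^2 + 3k + 1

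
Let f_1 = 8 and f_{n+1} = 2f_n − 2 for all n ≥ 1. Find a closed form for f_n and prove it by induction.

Claim: f_n = 3·2^n + 2.

Base case: f_1 = 8, and 3·2^1 + 2 = 6 + 2 = 8.
Assume f_r = 3·2^r + 2 for some r ≥ 1.
Then f_{r+1} = 2f_r − 2 = 2·(3·2^r + 2) − 2 = 6·2^r + 4 − 2 = 3·2^{r+1} + 2.
This completes the inductive step, so f_n = 3·2^n + 2 for all n ≥ 1.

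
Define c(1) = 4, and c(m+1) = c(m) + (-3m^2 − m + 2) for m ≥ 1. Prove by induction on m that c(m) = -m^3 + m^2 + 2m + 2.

Base case: c(1) = 4, and -1^3 + 1^2 + 2·1 + 2 = 4.
Assume c(k) = -k^3 + k^2 + 2k + 2.
Then c(k+1) = c(k) + (-3k^2 − k + 2) = (-k^3 + k^2 + 2k + 2) + (-3k^2 − k + 2) = -k^3 − 2k^2 + k + 4,
and -(k+1)^3 + (k+1)^2 + 2·(k+1) + 2 = -k^3 − 2k^2 + k + 4.
This completes the inductive step, so c(m) = -m^3 + m^2 + 2m + 2 for all m ≥ 1.

c(m) = -m^3 + m^2 + 2m + 2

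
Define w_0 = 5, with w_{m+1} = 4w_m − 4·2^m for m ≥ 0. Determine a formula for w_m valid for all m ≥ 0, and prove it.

Claim: w_m = 3·4^m + 2·2^m.

Base case: w_0 = 5, and 3·4^0 + 2·2^0 = 3 + 2 = 5.
Assume w_r = 3·4^r + 2·2^r for some r ≥ 0.
Then w_{r+1} = 4w_r − 4·2^r = 4·(3·4^r + 2·2^r) − 4·2^r = 3·4^{r+1} + 8·2^r − 4·2^r = 3·4^{r+1} + 4·2^r = 3·4^{r+1} + 2·2^{r+1}.
So the formula holds for r+1, and by induction w_m = 3·4^m + 2·2^m for all m ≥ 0.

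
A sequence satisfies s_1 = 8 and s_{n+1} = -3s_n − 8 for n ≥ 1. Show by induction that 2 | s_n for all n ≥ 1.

Base case: s_1 = 8 = 2·4, so 2 | s_1.
Assume 2 | s_k, so s_k = 2t for some integer t.
Then s_{k+1} = -3s_k − 8 = -3·(2t) − 8 = 2(-3t − 4), so 2 | s_{k+1}.
So the property holds for k+1, and by induction 2 | s_n for all n ≥ 1.

2 | s_n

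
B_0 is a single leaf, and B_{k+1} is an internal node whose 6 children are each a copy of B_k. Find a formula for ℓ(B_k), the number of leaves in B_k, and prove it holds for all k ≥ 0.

Claim: ℓ(B_k) = 6^k.

Base case: ℓ(B_0) = 1, and 6^0 = 1.
Assume ℓ(B_j) = 6^j.
Then ℓ(B_{j+1}) = 6·ℓ(B_j) = 6·6^j = 6^{j+1}.
By induction, ℓ(B_k) = 6^k for all k ≥ 0.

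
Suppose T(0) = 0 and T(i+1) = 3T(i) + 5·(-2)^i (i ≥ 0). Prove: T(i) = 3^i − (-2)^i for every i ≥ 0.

Base case: T(0) = 0, and 3^0 − (-2)^0 = 1 − 1 = 0.
Assume T(k) = 3^k − (-2)^k for some k ≥ 0.
Then T(k+1) = 3T(k) + 5·(-2)^k = 3·(3^k − (-2)^k) + 5·(-2)^k = 3^{k+1} − 3·(-2)^k + 5·(-2)^k = 3^{k+1} + 2·(-2)^k = 3^{k+1} − (-2)^{k+1}.
Hence T(i) = 3^i − (-2)^i for every i ≥ 0, by induction.

T(i) = 3^i − (-2)^i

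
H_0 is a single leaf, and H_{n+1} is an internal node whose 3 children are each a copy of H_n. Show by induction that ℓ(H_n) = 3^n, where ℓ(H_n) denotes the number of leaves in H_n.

Base case: ℓ(H_0) = 1, and 3^0 = 1.
Assume ℓ(H_m) = 3^m.
Then ℓ(H_{m+1}) = 3·ℓ(H_m) = 3·3^m = 3^{m+1}.
This completes the inductive step, so ℓ(H_n) = 3^n for all n ≥ 0.

ℓ(H_n) = 3^n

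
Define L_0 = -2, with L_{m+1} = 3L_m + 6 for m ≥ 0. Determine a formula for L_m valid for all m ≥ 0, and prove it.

Claim: L_m = 3^m − 3.

Base case: L_0 = -2, and 3^0 − 3 = 1 − 3 = -2.
Assume L_j = 3^j − 3 for some j ≥ 0.
Then L_{j+1} = 3L_j + 6 = 3·(3^j − 3) + 6 = 3^{j+1} − 9 + 6 = 3^{j+1} − 3.
This completes the inductive step, so L_m = 3^m − 3 for all m ≥ 0.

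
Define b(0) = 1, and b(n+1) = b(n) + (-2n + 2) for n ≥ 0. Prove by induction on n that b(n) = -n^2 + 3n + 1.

Base case: b(0) = 1, and -0^2 + 3·0 + 1 = 1.
Assume b(k) = -k^2 + 3k + 1.
Then b(k+1) = b(k) + (-2k + 2) = (-k^2 + 3k + 1) + (-2k + 2) = -k^2 + k + 3,
and -(k+1)^2 + 3·(k+1) + 1 = -k^2 + k + 3.
By induction, b(n) = -n^2 + 3n + 1 for all n ≥ 0.

b(n) = -n^2 + 3n + 1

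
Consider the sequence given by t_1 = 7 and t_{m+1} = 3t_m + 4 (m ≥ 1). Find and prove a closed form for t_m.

Claim: t_m = 3^{m+1} − 2.

Base case: t_1 = 7, and 3^{1+1} − 2 = 9 − 2 = 7.
Assume t_r = 3^{r+1} − 2 for some r ≥ 1.
Then t_{r+1} = 3t_r + 4 = 3·(3^{r+1} − 2) + 4 = 3^{r+2} − 6 + 4 = 3^{r+2} − 2.
Hence t_m = 3^{m+1} − 2 for every m ≥ 1, by induction.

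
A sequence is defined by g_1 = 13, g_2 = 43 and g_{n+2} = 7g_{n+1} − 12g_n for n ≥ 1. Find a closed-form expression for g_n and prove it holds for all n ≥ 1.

Claim: g_n = 3·3^n + 4^n.

Base cases: g_1 = 13 and 3·3^1 + 4^1 = 13; g_2 = 43 and 3·3^2 + 4^2 = 43.
Assume g_j = 3·3^j + 4^j for all 1 ≤ j ≤ r, where r ≥ 2.
Then g_{r+1} = 7g_r − 12g_{r−1} = 7·(3·3^r + 4^r) − 12·(3·3^{r−1} + 4^{r−1}) = 3·(7·3 − 12)3^{r−1} + (7·4 − 12)4^{r−1} = 27·3^{r−1} + 16·4^{r−1} = 3·3^{r+1} + 4^{r+1}.
By strong induction, g_n = 3·3^n + 4^n for all n ≥ 1.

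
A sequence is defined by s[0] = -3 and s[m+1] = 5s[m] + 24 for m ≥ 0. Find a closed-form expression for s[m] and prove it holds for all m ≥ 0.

Claim: s[m] = 3·5^m − 6.

Base case: s[0] = -3, and 3·5^0 − 6 = 3 − 6 = -3.
Assume s[r] = 3·5^r − 6 for some r ≥ 0.
Then s[r+1] = 5s[r] + 24 = 5·(3·5^r − 6) + 24 = 15·5^r − 30 + 24 = 3·5^{r+1} − 6.
Hence s[m] = 3·5^m − 6 for every m ≥ 0, by induction.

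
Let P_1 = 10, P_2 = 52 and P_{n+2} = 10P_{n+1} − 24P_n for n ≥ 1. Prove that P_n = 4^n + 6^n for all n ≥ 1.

Base cases: P_1 = 10 and 4^1 + 6^1 = 10; P_2 = 52 and 4^2 + 6^2 = 52.
Assume P_i = 4^i + 6^i for all 1 ≤ i ≤ j, where j ≥ 2.
Then P_{j+1} = 10P_j − 24P_{j−1} = 10·(4^j + 6^j) − 24·(4^{j−1} + 6^{j−1}) = (10·4 − 24)4^{j−1} + (10·6 − 24)6^{j−1} = 16·4^{j−1} + 36·6^{j−1} = 4^{j+1} + 6^{j+1}.
By strong induction, P_n = 4^n + 6^n for all n ≥ 1.

P_n = 4^n + 6^n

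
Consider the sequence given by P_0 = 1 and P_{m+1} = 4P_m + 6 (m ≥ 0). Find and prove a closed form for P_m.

Claim: P_m = 3·4^m − 2.

Base case: P_0 = 1, and 3·4^0 − 2 = 3 − 2 = 1.
Assume P_r = 3·4^r − 2 for some r ≥ 0.
Then P_{r+1} = 4P_r + 6 = 4·(3·4^r − 2) + 6 = 12·4^r − 8 + 6 = 3·4^{r+1} − 2.
Hence P_m = 3·4^m − 2 for every m ≥ 0, by induction.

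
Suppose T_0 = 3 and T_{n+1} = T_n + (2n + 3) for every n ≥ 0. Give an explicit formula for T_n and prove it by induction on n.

Claim: T_n = n^2 + 2n + 3.

Base case: T_0 = 3, and 0^2 + 2·0 + 3 = 3.
Assume T_m = m^2 + 2m + 3.
Then T_{m+1} = T_m + (2m + 3) = (m^2 + 2m + 3) + (2m + 3) = m^2 + 4m + 6,
and (m+1)^2 + 2·(m+1) + 3 = m^2 + 4m + 6.
Hence T_n = n^2 + 2n + 3 for every n ≥ 0, by induction.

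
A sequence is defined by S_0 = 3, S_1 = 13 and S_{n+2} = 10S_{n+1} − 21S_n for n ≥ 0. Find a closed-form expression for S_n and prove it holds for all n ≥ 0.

Claim: S_n = 7^n + 2·3^n.

Base cases: S_0 = 3 and 7^0 + 2·3^0 = 3; S_1 = 13 and 7^1 + 2·3^1 = 13.
Assume S_j = 7^j + 2·3^j for all 0 ≤ j ≤ r, where r ≥ 1.
Then S_{r+1} = 10S_r − 21S_{r−1} = 10·(7^r + 2·3^r) − 21·(7^{r−1} + 2·3^{r−1}) = (10·7 − 21)7^{r−1} + 2·(10·3 − 21)3^{r−1} = 49·7^{r−1} + 18·3^{r−1} = 7^{r+1} + 2·3^{r+1}.
By strong induction, S_n = 7^n + 2·3^n for all n ≥ 0.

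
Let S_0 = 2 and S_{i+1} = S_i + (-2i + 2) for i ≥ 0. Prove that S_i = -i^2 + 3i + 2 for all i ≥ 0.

Base case: S_0 = 2, and -0^2 + 3·0 + 2 = 2.
Assume S_k = -k^2 + 3k + 2.
Then S_{k+1} = S_k + (-2k + 2) = (-k^2 + 3k + 2) + (-2k + 2) = -k^2 + k + 4,
and -(k+1)^2 + 3·(k+1) + 2 = -k^2 + k + 4.
This completes the inductive step, so S_i = -i^2 + 3i + 2 for all i ≥ 0.

S_i = -i^2 + 3i + 2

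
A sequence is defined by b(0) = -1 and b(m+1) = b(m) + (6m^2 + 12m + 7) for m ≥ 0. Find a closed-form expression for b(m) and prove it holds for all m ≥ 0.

Claim: b(m) = 2m^3 + 3m^2 + 2m − 1.

Base case: b(0) = -1, and 2·0^3 + 3·0^2 + 2·0 − 1 = -1.
Assume b(r) = 2r^3 + 3r^2 + 2r − 1.
Then b(r+1) = b(r) + (6r^2 + 12r + 7) = (2r^3 + 3r^2 + 2r − 1) + (6r^2 + 12r + 7) = 2r^3 + 9r^2 + 14r + 6,
and 2·(r+1)^3 + 3·(r+1)^2 + 2·(r+1) − 1 = 2r^3 + 9r^2 + 14r + 6.
By induction, b(m) = 2m^3 + 3m^2 + 2m − 1 for all m ≥ 0.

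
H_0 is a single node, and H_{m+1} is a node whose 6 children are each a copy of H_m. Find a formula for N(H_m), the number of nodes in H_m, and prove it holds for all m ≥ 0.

Claim: N(H_m) = (6^{m+1} − 1)/5.

Base case: N(H_0) = 1, and (6^{0+1} − 1)/5 = 1.
Assume N(H_r) = (6^{r+1} − 1)/5.
Then N(H_{r+1}) = 1 + 6N(H_r) = 1 + 6·(6^{r+1} − 1)/5 = 1 + (6^{r+2} − 6)/5 = (5 + 6^{r+2} − 6)/5 = (6^{r+2} − 1)/5.
By induction, N(H_m) = (6^{m+1} − 1)/5 for all m ≥ 0.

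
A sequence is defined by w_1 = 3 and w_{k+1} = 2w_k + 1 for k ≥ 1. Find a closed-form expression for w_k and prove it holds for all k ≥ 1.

Claim: w_k = 2^{k+1} − 1.

Base case: w_1 = 3, and 2^{1+1} − 1 = 4 − 1 = 3.
Assume w_m = 2^{m+1} − 1 for some m ≥ 1.
Then w_{m+1} = 2w_m + 1 = 2·(2^{m+1} − 1) + 1 = 2^{m+2} − 2 + 1 = 2^{m+2} − 1.
Hence w_k = 2^{k+1} − 1 for every k ≥ 1, by induction.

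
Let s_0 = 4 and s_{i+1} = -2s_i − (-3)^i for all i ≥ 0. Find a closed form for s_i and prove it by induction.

Claim: s_i = 3·(-2)^i + (-3)^i.

Base case: s_0 = 4, and 3·(-2)^0 + (-3)^0 = 3 + 1 = 4.
Assume s_j = 3·(-2)^j + (-3)^j for some j ≥ 0.
Then s_{j+1} = -2s_j − (-3)^j = -2·(3·(-2)^j + (-3)^j) − (-3)^j = 3·(-2)^{j+1} − 2·(-3)^j − (-3)^j = 3·(-2)^{j+1} − 3·(-3)^j = 3·(-2)^{j+1} + (-3)^{j+1}.
This completes the inductive step, so s_i = 3·(-2)^i + (-3)^i for all i ≥ 0.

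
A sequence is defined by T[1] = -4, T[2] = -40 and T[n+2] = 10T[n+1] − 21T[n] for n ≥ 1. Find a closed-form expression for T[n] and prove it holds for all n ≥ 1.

Claim: T[n] = -7^n + 3^n.

Base cases: T[1] = -4 and -7^1 + 3^1 = -4; T[2] = -40 and -7^2 + 3^2 = -40.
Assume T[j] = -7^j + 3^j for all 1 ≤ j ≤ k, where k ≥ 2.
Then T[k+1] = 10T[k] − 21T[k−1] = 10·(-7^k + 3^k) − 21·(-7^{k−1} + 3^{k−1}) = -(10·7 − 21)7^{k−1} + (10·3 − 21)3^{k−1} = -49·7^{k−1} + 9·3^{k−1} = -7^{k+1} + 3^{k+1}.
This completes the inductive step, so T[n] = -7^n + 3^n for all n ≥ 1.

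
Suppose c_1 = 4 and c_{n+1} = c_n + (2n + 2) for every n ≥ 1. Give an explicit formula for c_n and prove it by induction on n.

Claim: c_n = n^2 + n + 2.

Base case: c_1 = 4, and 1^2 + 1 + 2 = 4.
Assume c_k = k^2 + k + 2.
Then c_{k+1} = c_k + (2k + 2) = (k^2 + k + 2) + (2k + 2) = k^2 + 3k + 4,
and (k+1)^2 + (k+1) + 2 = k^2 + 3k + 4.
This completes the inductive step, so c_n = n^2 + n + 2 for all n ≥ 1.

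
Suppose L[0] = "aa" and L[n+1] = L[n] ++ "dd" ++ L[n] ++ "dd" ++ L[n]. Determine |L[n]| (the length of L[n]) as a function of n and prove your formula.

Claim: |L[n]| = 4·3^n − 2.

Base case: |L[0]| = 2, and 4·3^0 − 2 = 2.
Assume |L[k]| = 4·3^k − 2.
Then |L[k+1]| = 3|L[k]| + 4 = 3(4·3^k − 2) + 4 = 4·3^{k+1} − 6 + 4 = 4·3^{k+1} − 2.
Hence |L[n]| = 4·3^n − 2 for every n ≥ 0, by induction.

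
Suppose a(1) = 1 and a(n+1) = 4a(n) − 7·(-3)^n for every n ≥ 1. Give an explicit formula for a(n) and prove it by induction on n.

Claim: a(n) = 4^n + (-3)^n.

Base case: a(1) = 1, and 4^1 + (-3)^1 = 4 − 3 = 1.
Assume a(r) = 4^r + (-3)^r for some r ≥ 1.
Then a(r+1) = 4a(r) − 7·(-3)^r = 4·(4^r + (-3)^r) − 7·(-3)^r = 4^{r+1} + 4·(-3)^r − 7·(-3)^r = 4^{r+1} − 3·(-3)^r = 4^{r+1} + (-3)^{r+1}.
So the formula holds for r+1, and by induction a(n) = 4^n + (-3)^n for all n ≥ 1.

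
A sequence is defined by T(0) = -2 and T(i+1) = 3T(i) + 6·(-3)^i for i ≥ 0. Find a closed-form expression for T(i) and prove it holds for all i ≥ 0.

Claim: T(i) = -3^i − (-3)^i.

Base case: T(0) = -2, and -3^0 − (-3)^0 = -1 − 1 = -2.
Assume T(j) = -3^j − (-3)^j for some j ≥ 0.
Then T(j+1) = 3T(j) + 6·(-3)^j = 3·(-3^j − (-3)^j) + 6·(-3)^j = -3^{j+1} − 3·(-3)^j + 6·(-3)^j = -3^{j+1} + 3·(-3)^j = -3^{j+1} − (-3)^{j+1}.
So the formula holds for j+1, and by induction T(i) = -3^i − (-3)^i for all i ≥ 0.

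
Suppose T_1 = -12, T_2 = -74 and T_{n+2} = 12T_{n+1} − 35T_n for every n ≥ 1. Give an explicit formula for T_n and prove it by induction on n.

Claim: T_n = -7^n − 5^n.

Base cases: T_1 = -12 and -7^1 − 5^1 = -12; T_2 = -74 and -7^2 − 5^2 = -74.
Assume T_j = -7^j − 5^j for all 1 ≤ j ≤ m, where m ≥ 2.
Then T_{m+1} = 12T_m − 35T_{m−1} = 12·(-7^m − 5^m) − 35·(-7^{m−1} − 5^{m−1}) = -(12·7 − 35)7^{m−1} − (12·5 − 35)5^{m−1} = -49·7^{m−1} − 25·5^{m−1} = -7^{m+1} − 5^{m+1}.
Hence T_n = -7^n − 5^n for every n ≥ 1, by strong induction.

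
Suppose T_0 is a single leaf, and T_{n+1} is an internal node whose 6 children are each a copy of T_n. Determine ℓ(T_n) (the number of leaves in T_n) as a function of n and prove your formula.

Claim: ℓ(T_n) = 6^n.

Base case: ℓ(T_0) = 1, and 6^0 = 1.
Assume ℓ(T_j) = 6^j.
Then ℓ(T_{j+1}) = 6·ℓ(T_j) = 6·6^j = 6^{j+1}.
Hence ℓ(T_n) = 6^n for every n ≥ 0, by induction.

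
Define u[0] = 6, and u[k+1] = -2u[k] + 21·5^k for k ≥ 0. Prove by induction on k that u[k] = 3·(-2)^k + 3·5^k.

Base case: u[0] = 6, and 3·(-2)^0 + 3·5^0 = 3 + 3 = 6.
Assume u[j] = 3·(-2)^j + 3·5^j for some j ≥ 0.
Then u[j+1] = -2u[j] + 21·5^j = -2·(3·(-2)^j + 3·5^j) + 21·5^j = 3·(-2)^{j+1} − 6·5^j + 21·5^j = 3·(-2)^{j+1} + 15·5^j = 3·(-2)^{j+1} + 3·5^{j+1}.
Hence u[k] = 3·(-2)^k + 3·5^k for every k ≥ 0, by induction.

u[k] = 3·(-2)^k + 3·5^k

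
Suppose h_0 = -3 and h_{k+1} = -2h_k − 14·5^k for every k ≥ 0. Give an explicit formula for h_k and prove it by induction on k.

Claim: h_k = -(-2)^k − 2·5^k.

Base case: h_0 = -3, and -(-2)^0 − 2·5^0 = -1 − 2 = -3.
Assume h_m = -(-2)^m − 2·5^m for some m ≥ 0.
Then h_{m+1} = -2h_m − 14·5^m = -2·(-(-2)^m − 2·5^m) − 14·5^m = -(-2)^{m+1} + 4·5^m − 14·5^m = -(-2)^{m+1} − 10·5^m = -(-2)^{m+1} − 2·5^{m+1}.
This completes the inductive step, so h_k = -(-2)^k − 2·5^k for all k ≥ 0.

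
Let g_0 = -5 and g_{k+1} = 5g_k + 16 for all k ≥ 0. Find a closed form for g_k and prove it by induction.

Claim: g_k = -5^k − 4.

Base case: g_0 = -5, and -5^0 − 4 = -1 − 4 = -5.
Assume g_r = -5^r − 4 for some r ≥ 0.
Then g_{r+1} = 5g_r + 16 = 5·(-5^r − 4) + 16 = -5^{r+1} − 20 + 16 = -5^{r+1} − 4.
This completes the inductive step, so g_k = -5^k − 4 for all k ≥ 0.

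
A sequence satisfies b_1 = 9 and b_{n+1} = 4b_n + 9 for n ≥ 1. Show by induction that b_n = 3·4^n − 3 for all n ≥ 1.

Base case: b_1 = 9, and 3·4^1 − 3 = 12 − 3 = 9.
Assume b_r = 3·4^r − 3 for some r ≥ 1.
Then b_{r+1} = 4b_r + 9 = 4·(3·4^r − 3) + 9 = 12·4^r − 12 + 9 = 3·4^{r+1} − 3.
By induction, b_n = 3·4^n − 3 for all n ≥ 1.

b_n = 3·4^n − 3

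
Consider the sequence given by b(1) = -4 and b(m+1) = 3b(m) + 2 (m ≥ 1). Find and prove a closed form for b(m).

Claim: b(m) = -3^m − 1.

Base case: b(1) = -4, and -3^1 − 1 = -3 − 1 = -4.
Assume b(k) = -3^k − 1 for some k ≥ 1.
Then b(k+1) = 3b(k) + 2 = 3·(-3^k − 1) + 2 = -3^{k+1} − 3 + 2 = -3^{k+1} − 1.
By induction, b(m) = -3^m − 1 for all m ≥ 1.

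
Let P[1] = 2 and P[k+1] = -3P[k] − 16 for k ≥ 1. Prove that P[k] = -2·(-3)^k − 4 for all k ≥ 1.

Base case: P[1] = 2, and -2·(-3)^1 − 4 = 6 − 4 = 2.
Assume P[m] = -2·(-3)^m − 4 for some m ≥ 1.
Then P[m+1] = -3P[m] − 16 = -3·(-2·(-3)^m − 4) − 16 = 6·(-3)^m + 12 − 16 = -2·(-3)^{m+1} − 4.
By induction, P[k] = -2·(-3)^k − 4 for all k ≥ 1.

P[k] = -2·(-3)^k − 4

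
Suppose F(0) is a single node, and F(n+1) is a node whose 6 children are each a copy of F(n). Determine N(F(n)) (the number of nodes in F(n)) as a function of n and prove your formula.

Claim: N(F(n)) = (6^{n+1} − 1)/5.

Base case: N(F(0)) = 1, and (6^{0+1} − 1)/5 = 1.
Assume N(F(j)) = (6^{j+1} − 1)/5.
Then N(F(j+1)) = 1 + 6N(F(j)) = 1 + 6·(6^{j+1} − 1)/5 = 1 + (6^{j+2} − 6)/5 = (5 + 6^{j+2} − 6)/5 = (6^{j+2} − 1)/5.
Hence N(F(n)) = (6^{n+1} − 1)/5 for every n ≥ 0, by induction.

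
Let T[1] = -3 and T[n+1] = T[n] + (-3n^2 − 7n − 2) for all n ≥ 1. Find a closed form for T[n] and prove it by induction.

Claim: T[n] = -n^3 − 2n^2 + n − 1.

Base case: T[1] = -3, and -1^3 − 2·1^2 + 1 − 1 = -3.
Assume T[m] = -m^3 − 2m^2 + m − 1.
Then T[m+1] = T[m] + (-3m^2 − 7m − 2) = (-m^3 − 2m^2 + m − 1) + (-3m^2 − 7m − 2) = -m^3 − 5m^2 − 6m − 3,
and -(m+1)^3 − 2·(m+1)^2 + (m+1) − 1 = -m^3 − 5m^2 − 6m − 3.
Hence T[n] = -n^3 − 2n^2 + n − 1 for every n ≥ 1, by induction.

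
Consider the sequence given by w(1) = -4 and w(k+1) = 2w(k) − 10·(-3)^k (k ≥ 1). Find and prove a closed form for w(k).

Claim: w(k) = 2^k + 2·(-3)^k.

Base case: w(1) = -4, and 2^1 + 2·(-3)^1 = 2 − 6 = -4.
Assume w(j) = 2^j + 2·(-3)^j for some j ≥ 1.
Then w(j+1) = 2w(j) − 10·(-3)^j = 2·(2^j + 2·(-3)^j) − 10·(-3)^j = 2^{j+1} + 4·(-3)^j − 10·(-3)^j = 2^{j+1} − 6·(-3)^j = 2^{j+1} + 2·(-3)^{j+1}.
Hence w(k) = 2^k + 2·(-3)^k for every k ≥ 1, by induction.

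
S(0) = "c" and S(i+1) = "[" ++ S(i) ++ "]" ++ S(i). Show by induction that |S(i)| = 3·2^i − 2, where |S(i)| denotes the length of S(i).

Base case: |S(0)| = 1, and 3·2^0 − 2 = 1.
Assume |S(r)| = 3·2^r − 2.
Then |S(r+1)| = 1 + |S(r)| + 1 + |S(r)| = 2|S(r)| + 2 = 2(3·2^r − 2) + 2 = 3·2^{r+1} − 4 + 2 = 3·2^{r+1} − 2.
By induction, |S(i)| = 3·2^i − 2 for all i ≥ 0.

|S(i)| = 3·2^i − 2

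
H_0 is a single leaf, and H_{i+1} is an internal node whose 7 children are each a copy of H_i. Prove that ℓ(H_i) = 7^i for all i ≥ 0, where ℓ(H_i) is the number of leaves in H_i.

Base case: ℓ(H_0) = 1, and 7^0 = 1.
Assume ℓ(H_j) = 7^j.
Then ℓ(H_{j+1}) = 7·ℓ(H_j) = 7·7^j = 7^{j+1}.
This completes the inductive step, so ℓ(H_i) = 7^i for all i ≥ 0.

ℓ(H_i) = 7^i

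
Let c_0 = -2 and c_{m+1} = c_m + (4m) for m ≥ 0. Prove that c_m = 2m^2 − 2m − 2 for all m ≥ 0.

Base case: c_0 = -2, and 2·0^2 − 2·0 − 2 = -2.
Assume c_j = 2j^2 − 2j − 2.
Then c_{j+1} = c_j + (4j) = (2j^2 − 2j − 2) + (4j) = 2j^2 + 2j − 2,
and 2·(j+1)^2 − 2·(j+1) − 2 = 2j^2 + 2j − 2.
Hence c_m = 2m^2 − 2m − 2 for every m ≥ 0, by induction.

c_m = 2m^2 − 2m − 2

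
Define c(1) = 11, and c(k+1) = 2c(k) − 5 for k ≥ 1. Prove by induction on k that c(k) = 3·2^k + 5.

Base case: c(1) = 11, and 3·2^1 + 5 = 6 + 5 = 11.
Assume c(m) = 3·2^m + 5 for some m ≥ 1.
Then c(m+1) = 2c(m) − 5 = 2·(3·2^m + 5) − 5 = 6·2^m + 10 − 5 = 3·2^{m+1} + 5.
By induction, c(k) = 3·2^k + 5 for all k ≥ 1.

c(k) = 3·2^k + 5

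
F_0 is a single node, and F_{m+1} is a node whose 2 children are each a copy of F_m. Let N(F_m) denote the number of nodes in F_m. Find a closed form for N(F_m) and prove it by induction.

Claim: N(F_m) = 2^{m+1} − 1.

Base case: N(F_0) = 1, and 2^{0+1} − 1 = 1.
Assume N(F_j) = 2^{j+1} − 1.
Then N(F_{j+1}) = 1 + 2N(F_j) = 1 + 2(2^{j+1} − 1) = 2^{j+2} − 2 + 1 = 2^{j+2} − 1.
So the formula holds for j+1, and by induction N(F_m) = 2^{m+1} − 1 for all m ≥ 0.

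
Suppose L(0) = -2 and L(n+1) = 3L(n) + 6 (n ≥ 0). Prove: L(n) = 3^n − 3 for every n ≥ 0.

Base case: L(0) = -2, and 3^0 − 3 = 1 − 3 = -2.
Assume L(m) = 3^m − 3 for some m ≥ 0.
Then L(m+1) = 3L(m) + 6 = 3·(3^m − 3) + 6 = 3^{m+1} − 9 + 6 = 3^{m+1} − 3.
This completes the inductive step, so L(n) = 3^n − 3 for all n ≥ 0.

L(n) = 3^n − 3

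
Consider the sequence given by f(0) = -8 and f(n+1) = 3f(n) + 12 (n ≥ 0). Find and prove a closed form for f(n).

Claim: f(n) = -2·3^n − 6.

Base case: f(0) = -8, and -2·3^0 − 6 = -2 − 6 = -8.
Assume f(j) = -2·3^j − 6 for some j ≥ 0.
Then f(j+1) = 3f(j) + 12 = 3·(-2·3^j − 6) + 12 = -6·3^j − 18 + 12 = -2·3^{j+1} − 6.
This completes the inductive step, so f(n) = -2·3^n − 6 for all n ≥ 0.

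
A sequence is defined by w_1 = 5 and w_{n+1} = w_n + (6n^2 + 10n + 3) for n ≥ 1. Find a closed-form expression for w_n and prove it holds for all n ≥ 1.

Claim: w_n = 2n^3 + 2n^2 − n + 2.

Base case: w_1 = 5, and 2·1^3 + 2·1^2 − 1 + 2 = 5.
Assume w_r = 2r^3 + 2r^2 − r + 2.
Then w_{r+1} = w_r + (6r^2 + 10r + 3) = (2r^3 + 2r^2 − r + 2) + (6r^2 + 10r + 3) = 2r^3 + 8r^2 + 9r + 5,
and 2·(r+1)^3 + 2·(r+1)^2 − (r+1) + 2 = 2r^3 + 8r^2 + 9r + 5.
Hence w_n = 2n^3 + 2n^2 − n + 2 for every n ≥ 1, by induction.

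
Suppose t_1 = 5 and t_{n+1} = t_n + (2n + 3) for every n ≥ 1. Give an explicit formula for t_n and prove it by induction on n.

Claim: t_n = n^2 + 2n + 2.

Base case: t_1 = 5, and 1^2 + 2·1 + 2 = 5.
Assume t_k = k^2 + 2k + 2.
Then t_{k+1} = t_k + (2k + 3) = (k^2 + 2k + 2) + (2k + 3) = k^2 + 4k + 5,
and (k+1)^2 + 2·(k+1) + 2 = k^2 + 4k + 5.
By induction, t_n = n^2 + 2n + 2 for all n ≥ 1.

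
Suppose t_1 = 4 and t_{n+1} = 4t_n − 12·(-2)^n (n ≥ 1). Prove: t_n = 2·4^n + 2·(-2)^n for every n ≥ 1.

Base case: t_1 = 4, and 2·4^1 + 2·(-2)^1 = 8 − 4 = 4.
Assume t_j = 2·4^j + 2·(-2)^j for some j ≥ 1.
Then t_{j+1} = 4t_j − 12·(-2)^j = 4·(2·4^j + 2·(-2)^j) − 12·(-2)^j = 2·4^{j+1} + 8·(-2)^j − 12·(-2)^j = 2·4^{j+1} − 4·(-2)^j = 2·4^{j+1} + 2·(-2)^{j+1}.
So the formula holds for j+1, and by induction t_n = 2·4^n + 2·(-2)^n for all n ≥ 1.

t_n = 2·4^n + 2·(-2)^n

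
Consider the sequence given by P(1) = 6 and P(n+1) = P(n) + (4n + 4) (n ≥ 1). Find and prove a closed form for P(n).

Claim: P(n) = 2n^2 + 2n + 2.

Base case: P(1) = 6, and 2·1^2 + 2·1 + 2 = 6.
Assume P(r) = 2r^2 + 2r + 2.
Then P(r+1) = P(r) + (4r + 4) = (2r^2 + 2r + 2) + (4r + 4) = 2r^2 + 6r + 6,
and 2·(r+1)^2 + 2·(r+1) + 2 = 2r^2 + 6r + 6.
By induction, P(n) = 2n^2 + 2n + 2 for all n ≥ 1.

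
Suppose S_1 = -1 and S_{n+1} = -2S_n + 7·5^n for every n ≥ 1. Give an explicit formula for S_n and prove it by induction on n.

Claim: S_n = 3·(-2)^n + 5^n.

Base case: S_1 = -1, and 3·(-2)^1 + 5^1 = -6 + 5 = -1.
Assume S_m = 3·(-2)^m + 5^m for some m ≥ 1.
Then S_{m+1} = -2S_m + 7·5^m = -2·(3·(-2)^m + 5^m) + 7·5^m = 3·(-2)^{m+1} − 2·5^m + 7·5^m = 3·(-2)^{m+1} + 5·5^m = 3·(-2)^{m+1} + 5^{m+1}.
Hence S_n = 3·(-2)^n + 5^n for every n ≥ 1, by induction.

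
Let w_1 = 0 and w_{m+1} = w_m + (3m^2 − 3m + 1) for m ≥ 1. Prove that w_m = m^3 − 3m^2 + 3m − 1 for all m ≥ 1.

Base case: w_1 = 0, and 1^3 − 3·1^2 + 3·1 − 1 = 0.
Assume w_j = j^3 − 3j^2 + 3j − 1.
Then w_{j+1} = w_j + (3j^2 − 3j + 1) = (j^3 − 3j^2 + 3j − 1) + (3j^2 − 3j + 1) = j^3,
and (j+1)^3 − 3·(j+1)^2 + 3·(j+1) − 1 = j^3.
This completes the inductive step, so w_m = m^3 − 3m^2 + 3m − 1 for all m ≥ 1.

w_m = m^3 − 3m^2 + 3m − 1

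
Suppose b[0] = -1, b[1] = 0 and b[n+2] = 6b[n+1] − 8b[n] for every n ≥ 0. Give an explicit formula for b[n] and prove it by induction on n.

Claim: b[n] = 4^n − 2·2^n.

Base cases: b[0] = -1 and 4^0 − 2·2^0 = -1; b[1] = 0 and 4^1 − 2·2^1 = 0.
Assume b[i] = 4^i − 2·2^i for all 0 ≤ i ≤ j, where j ≥ 1.
Then b[j+1] = 6b[j] − 8b[j−1] = 6·(4^j − 2·2^j) − 8·(4^{j−1} − 2·2^{j−1}) = (6·4 − 8)4^{j−1} − 2·(6·2 − 8)2^{j−1} = 16·4^{j−1} − 8·2^{j−1} = 4^{j+1} − 2·2^{j+1}.
This completes the inductive step, so b[n] = 4^n − 2·2^n for all n ≥ 0.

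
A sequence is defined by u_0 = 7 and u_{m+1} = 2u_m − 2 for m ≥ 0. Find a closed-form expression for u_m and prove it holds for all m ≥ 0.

Claim: u_m = 5·2^m + 2.

Base case: u_0 = 7, and 5·2^0 + 2 = 5 + 2 = 7.
Assume u_r = 5·2^r + 2 for some r ≥ 0.
Then u_{r+1} = 2u_r − 2 = 2·(5·2^r + 2) − 2 = 10·2^r + 4 − 2 = 5·2^{r+1} + 2.
So the formula holds for r+1, and by induction u_m = 5·2^m + 2 for all m ≥ 0.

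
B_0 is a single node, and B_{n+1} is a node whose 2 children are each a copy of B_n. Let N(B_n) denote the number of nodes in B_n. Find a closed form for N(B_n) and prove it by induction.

Claim: N(B_n) = 2^{n+1} − 1.

Base case: N(B_0) = 1, and 2^{0+1} − 1 = 1.
Assume N(B_r) = 2^{r+1} − 1.
Then N(B_{r+1}) = 1 + 2N(B_r) = 1 + 2(2^{r+1} − 1) = 2^{r+2} − 2 + 1 = 2^{r+2} − 1.
This completes the inductive step, so N(B_n) = 2^{n+1} − 1 for all n ≥ 0.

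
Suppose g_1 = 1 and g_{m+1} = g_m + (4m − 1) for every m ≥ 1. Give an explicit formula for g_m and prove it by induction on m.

Claim: g_m = 2m^2 − 3m + 2.

Base case: g_1 = 1, and 2·1^2 − 3·1 + 2 = 1.
Assume g_r = 2r^2 − 3r + 2.
Then g_{r+1} = g_r + (4r − 1) = (2r^2 − 3r + 2) + (4r − 1) = 2r^2 + r + 1,
and 2·(r+1)^2 − 3·(r+1) + 2 = 2r^2 + r + 1.
Hence g_m = 2m^2 − 3m + 2 for every m ≥ 1, by induction.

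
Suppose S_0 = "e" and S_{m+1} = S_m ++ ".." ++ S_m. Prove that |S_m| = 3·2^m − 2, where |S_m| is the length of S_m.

Base case: |S_0| = 1, and 3·2^0 − 2 = 1.
Assume |S_k| = 3·2^k − 2.
Then |S_{k+1}| = |S_k| + 2 + |S_k| = 2|S_k| + 2 = 2(3·2^k − 2) + 2 = 3·2^{k+1} − 4 + 2 = 3·2^{k+1} − 2.
Hence |S_m| = 3·2^m − 2 for every m ≥ 0, by induction.

|S_m| = 3·2^m − 2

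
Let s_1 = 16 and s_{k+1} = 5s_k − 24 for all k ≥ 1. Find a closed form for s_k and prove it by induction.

Claim: s_k = 2·5^k + 6.

Base case: s_1 = 16, and 2·5^1 + 6 = 10 + 6 = 16.
Assume s_r = 2·5^r + 6 for some r ≥ 1.
Then s_{r+1} = 5s_r − 24 = 5·(2·5^r + 6) − 24 = 10·5^r + 30 − 24 = 2·5^{r+1} + 6.
Hence s_k = 2·5^k + 6 for every k ≥ 1, by induction.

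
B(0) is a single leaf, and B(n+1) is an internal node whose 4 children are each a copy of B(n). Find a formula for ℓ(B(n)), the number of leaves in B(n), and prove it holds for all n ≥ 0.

Claim: ℓ(B(n)) = 4^n.

Base case: ℓ(B(0)) = 1, and 4^0 = 1.
Assume ℓ(B(j)) = 4^j.
Then ℓ(B(j+1)) = 4·ℓ(B(j)) = 4·4^j = 4^{j+1}.
By induction, ℓ(B(n)) = 4^n for all n ≥ 0.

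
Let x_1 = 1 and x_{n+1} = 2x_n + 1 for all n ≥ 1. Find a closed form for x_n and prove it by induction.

Claim: x_n = 2^n − 1.

Base case: x_1 = 1, and 2^1 − 1 = 2 − 1 = 1.
Assume x_j = 2^j − 1 for some j ≥ 1.
Then x_{j+1} = 2x_j + 1 = 2·(2^j − 1) + 1 = 2^{j+1} − 2 + 1 = 2^{j+1} − 1.
So the formula holds for j+1, and by induction x_n = 2^n − 1 for all n ≥ 1.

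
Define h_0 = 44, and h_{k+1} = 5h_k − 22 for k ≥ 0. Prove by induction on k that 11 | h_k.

Base case: h_0 = 44 = 11·4, so 11 | h_0.
Assume 11 | h_m, so h_m = 11t for some integer t.
Then h_{m+1} = 5h_m − 22 = 5·(11t) − 22 = 11(5t − 2), so 11 | h_{m+1}.
So the property holds for m+1, and by induction 11 | h_k for all k ≥ 0.

11 | h_k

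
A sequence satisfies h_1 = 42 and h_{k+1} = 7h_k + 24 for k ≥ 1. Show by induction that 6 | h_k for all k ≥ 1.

Base case: h_1 = 42 = 6·7, so 6 | h_1.
Assume 6 | h_m, so h_m = 6t for some integer t.
Then h_{m+1} = 7h_m + 24 = 7·(6t) + 24 = 6(7t + 4), so 6 | h_{m+1}.
This completes the inductive step, so 6 | h_k for all k ≥ 1.

6 | h_k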